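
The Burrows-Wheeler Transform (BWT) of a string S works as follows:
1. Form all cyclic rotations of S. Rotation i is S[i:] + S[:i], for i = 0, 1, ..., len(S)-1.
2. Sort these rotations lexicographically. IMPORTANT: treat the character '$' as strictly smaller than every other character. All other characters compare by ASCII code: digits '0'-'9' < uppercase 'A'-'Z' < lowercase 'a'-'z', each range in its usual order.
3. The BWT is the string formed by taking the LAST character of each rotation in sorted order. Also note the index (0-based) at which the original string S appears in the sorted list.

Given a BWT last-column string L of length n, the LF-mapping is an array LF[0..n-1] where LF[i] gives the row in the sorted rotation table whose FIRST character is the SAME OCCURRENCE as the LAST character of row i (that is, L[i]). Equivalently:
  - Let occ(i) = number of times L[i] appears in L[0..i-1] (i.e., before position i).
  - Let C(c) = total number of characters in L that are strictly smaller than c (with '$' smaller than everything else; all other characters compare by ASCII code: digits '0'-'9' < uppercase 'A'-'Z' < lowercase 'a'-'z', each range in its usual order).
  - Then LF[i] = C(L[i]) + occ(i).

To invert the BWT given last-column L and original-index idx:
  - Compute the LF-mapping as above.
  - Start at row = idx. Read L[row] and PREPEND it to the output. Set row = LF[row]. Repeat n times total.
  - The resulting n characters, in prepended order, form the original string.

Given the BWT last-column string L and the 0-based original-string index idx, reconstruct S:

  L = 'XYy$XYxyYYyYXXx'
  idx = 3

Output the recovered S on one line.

Answer: XyXXyYYYxyxYYX$

Derivation:
LF mapping: 1 5 12 0 2 6 10 13 7 8 14 9 3 4 11
Walk LF starting at row 3, prepending L[row]:
  step 1: row=3, L[3]='$', prepend. Next row=LF[3]=0
  step 2: row=0, L[0]='X', prepend. Next row=LF[0]=1
  step 3: row=1, L[1]='Y', prepend. Next row=LF[1]=5
  step 4: row=5, L[5]='Y', prepend. Next row=LF[5]=6
  step 5: row=6, L[6]='x', prepend. Next row=LF[6]=10
  step 6: row=10, L[10]='y', prepend. Next row=LF[10]=14
  step 7: row=14, L[14]='x', prepend. Next row=LF[14]=11
  step 8: row=11, L[11]='Y', prepend. Next row=LF[11]=9
  step 9: row=9, L[9]='Y', prepend. Next row=LF[9]=8
  step 10: row=8, L[8]='Y', prepend. Next row=LF[8]=7
  step 11: row=7, L[7]='y', prepend. Next row=LF[7]=13
  step 12: row=13, L[13]='X', prepend. Next row=LF[13]=4
  step 13: row=4, L[4]='X', prepend. Next row=LF[4]=2
  step 14: row=2, L[2]='y', prepend. Next row=LF[2]=12
  step 15: row=12, L[12]='X', prepend. Next row=LF[12]=3
Reversed output: XyXXyYYYxyxYYX$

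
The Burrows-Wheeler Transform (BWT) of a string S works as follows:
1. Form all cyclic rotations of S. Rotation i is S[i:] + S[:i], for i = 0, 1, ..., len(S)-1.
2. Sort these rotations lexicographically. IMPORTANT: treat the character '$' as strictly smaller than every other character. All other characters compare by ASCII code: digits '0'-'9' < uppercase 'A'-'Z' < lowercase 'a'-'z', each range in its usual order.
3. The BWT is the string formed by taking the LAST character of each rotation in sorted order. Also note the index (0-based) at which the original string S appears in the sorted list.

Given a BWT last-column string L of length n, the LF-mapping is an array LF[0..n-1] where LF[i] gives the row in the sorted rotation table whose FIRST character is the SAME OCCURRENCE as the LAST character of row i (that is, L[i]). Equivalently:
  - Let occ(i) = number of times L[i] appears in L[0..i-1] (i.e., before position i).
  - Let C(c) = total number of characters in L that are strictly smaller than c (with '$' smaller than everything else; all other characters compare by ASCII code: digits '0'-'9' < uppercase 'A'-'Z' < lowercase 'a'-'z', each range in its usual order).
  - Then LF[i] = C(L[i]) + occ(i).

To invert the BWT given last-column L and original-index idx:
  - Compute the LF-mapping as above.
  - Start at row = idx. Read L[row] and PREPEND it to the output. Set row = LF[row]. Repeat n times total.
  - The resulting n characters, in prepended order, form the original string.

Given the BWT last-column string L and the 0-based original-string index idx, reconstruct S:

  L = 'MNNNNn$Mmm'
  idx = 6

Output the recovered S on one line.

Answer: NNMmmnNNM$

Derivation:
LF mapping: 1 3 4 5 6 9 0 2 7 8
Walk LF starting at row 6, prepending L[row]:
  step 1: row=6, L[6]='$', prepend. Next row=LF[6]=0
  step 2: row=0, L[0]='M', prepend. Next row=LF[0]=1
  step 3: row=1, L[1]='N', prepend. Next row=LF[1]=3
  step 4: row=3, L[3]='N', prepend. Next row=LF[3]=5
  step 5: row=5, L[5]='n', prepend. Next row=LF[5]=9
  step 6: row=9, L[9]='m', prepend. Next row=LF[9]=8
  step 7: row=8, L[8]='m', prepend. Next row=LF[8]=7
  step 8: row=7, L[7]='M', prepend. Next row=LF[7]=2
  step 9: row=2, L[2]='N', prepend. Next row=LF[2]=4
  step 10: row=4, L[4]='N', prepend. Next row=LF[4]=6
Reversed output: NNMmmnNNM$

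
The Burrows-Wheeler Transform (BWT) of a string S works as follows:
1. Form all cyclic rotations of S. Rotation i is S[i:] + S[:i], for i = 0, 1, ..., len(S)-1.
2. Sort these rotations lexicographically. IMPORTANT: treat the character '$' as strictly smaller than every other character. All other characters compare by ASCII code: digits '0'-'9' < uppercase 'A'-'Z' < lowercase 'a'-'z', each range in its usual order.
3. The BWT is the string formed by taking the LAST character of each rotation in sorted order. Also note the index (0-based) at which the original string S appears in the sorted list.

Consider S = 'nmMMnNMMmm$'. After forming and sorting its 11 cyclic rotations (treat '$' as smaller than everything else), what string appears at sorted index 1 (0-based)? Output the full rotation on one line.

Answer: MMmm$nmMMnN

Derivation:
All 11 rotations (rotation i = S[i:]+S[:i]):
  rot[0] = nmMMnNMMmm$
  rot[1] = mMMnNMMmm$n
  rot[2] = MMnNMMmm$nm
  rot[3] = MnNMMmm$nmM
  rot[4] = nNMMmm$nmMM
  rot[5] = NMMmm$nmMMn
  rot[6] = MMmm$nmMMnN
  rot[7] = Mmm$nmMMnNM
  rot[8] = mm$nmMMnNMM
  rot[9] = m$nmMMnNMMm
  rot[10] = $nmMMnNMMmm
Sorted (with $ < everything):
  sorted[0] = $nmMMnNMMmm
  sorted[1] = MMmm$nmMMnN
  sorted[2] = MMnNMMmm$nm
  sorted[3] = Mmm$nmMMnNM
  sorted[4] = MnNMMmm$nmM
  sorted[5] = NMMmm$nmMMn
  sorted[6] = m$nmMMnNMMm
  sorted[7] = mMMnNMMmm$n
  sorted[8] = mm$nmMMnNMM
  sorted[9] = nNMMmm$nmMM
  sorted[10] = nmMMnNMMmm$
sorted[1] = MMmm$nmMMnN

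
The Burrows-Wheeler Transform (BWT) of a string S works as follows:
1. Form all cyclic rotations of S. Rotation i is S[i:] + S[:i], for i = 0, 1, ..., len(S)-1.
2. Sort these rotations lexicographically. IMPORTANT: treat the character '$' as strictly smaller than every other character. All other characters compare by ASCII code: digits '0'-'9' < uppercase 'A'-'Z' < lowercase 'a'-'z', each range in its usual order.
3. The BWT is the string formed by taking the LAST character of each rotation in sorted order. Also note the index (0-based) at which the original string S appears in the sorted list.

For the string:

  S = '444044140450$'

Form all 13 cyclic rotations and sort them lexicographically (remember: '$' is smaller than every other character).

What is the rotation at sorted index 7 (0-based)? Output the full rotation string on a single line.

All 13 rotations (rotation i = S[i:]+S[:i]):
  rot[0] = 444044140450$
  rot[1] = 44044140450$4
  rot[2] = 4044140450$44
  rot[3] = 044140450$444
  rot[4] = 44140450$4440
  rot[5] = 4140450$44404
  rot[6] = 140450$444044
  rot[7] = 40450$4440441
  rot[8] = 0450$44404414
  rot[9] = 450$444044140
  rot[10] = 50$4440441404
  rot[11] = 0$44404414045
  rot[12] = $444044140450
Sorted (with $ < everything):
  sorted[0] = $444044140450
  sorted[1] = 0$44404414045
  sorted[2] = 044140450$444
  sorted[3] = 0450$44404414
  sorted[4] = 140450$444044
  sorted[5] = 4044140450$44
  sorted[6] = 40450$4440441
  sorted[7] = 4140450$44404
  sorted[8] = 44044140450$4
  sorted[9] = 44140450$4440
  sorted[10] = 444044140450$
  sorted[11] = 450$444044140
  sorted[12] = 50$4440441404
sorted[7] = 4140450$44404

Answer: 4140450$44404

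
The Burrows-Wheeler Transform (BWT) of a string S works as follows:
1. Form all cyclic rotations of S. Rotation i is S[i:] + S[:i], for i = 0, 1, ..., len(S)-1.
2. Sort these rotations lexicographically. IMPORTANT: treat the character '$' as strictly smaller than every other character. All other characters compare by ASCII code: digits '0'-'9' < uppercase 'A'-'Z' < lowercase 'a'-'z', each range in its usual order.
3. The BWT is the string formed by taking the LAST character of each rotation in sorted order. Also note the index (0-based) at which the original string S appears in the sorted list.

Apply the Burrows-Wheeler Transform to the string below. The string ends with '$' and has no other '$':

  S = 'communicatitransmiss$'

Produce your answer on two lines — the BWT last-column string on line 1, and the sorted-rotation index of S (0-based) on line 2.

Answer: srci$nmtsomuactsniaim
4

Derivation:
All 21 rotations (rotation i = S[i:]+S[:i]):
  rot[0] = communicatitransmiss$
  rot[1] = ommunicatitransmiss$c
  rot[2] = mmunicatitransmiss$co
  rot[3] = municatitransmiss$com
  rot[4] = unicatitransmiss$comm
  rot[5] = nicatitransmiss$commu
  rot[6] = icatitransmiss$commun
  rot[7] = catitransmiss$communi
  rot[8] = atitransmiss$communic
  rot[9] = titransmiss$communica
  rot[10] = itransmiss$communicat
  rot[11] = transmiss$communicati
  rot[12] = ransmiss$communicatit
  rot[13] = ansmiss$communicatitr
  rot[14] = nsmiss$communicatitra
  rot[15] = smiss$communicatitran
  rot[16] = miss$communicatitrans
  rot[17] = iss$communicatitransm
  rot[18] = ss$communicatitransmi
  rot[19] = s$communicatitransmis
  rot[20] = $communicatitransmiss
Sorted (with $ < everything):
  sorted[0] = $communicatitransmiss  (last char: 's')
  sorted[1] = ansmiss$communicatitr  (last char: 'r')
  sorted[2] = atitransmiss$communic  (last char: 'c')
  sorted[3] = catitransmiss$communi  (last char: 'i')
  sorted[4] = communicatitransmiss$  (last char: '$')
  sorted[5] = icatitransmiss$commun  (last char: 'n')
  sorted[6] = iss$communicatitransm  (last char: 'm')
  sorted[7] = itransmiss$communicat  (last char: 't')
  sorted[8] = miss$communicatitrans  (last char: 's')
  sorted[9] = mmunicatitransmiss$co  (last char: 'o')
  sorted[10] = municatitransmiss$com  (last char: 'm')
  sorted[11] = nicatitransmiss$commu  (last char: 'u')
  sorted[12] = nsmiss$communicatitra  (last char: 'a')
  sorted[13] = ommunicatitransmiss$c  (last char: 'c')
  sorted[14] = ransmiss$communicatit  (last char: 't')
  sorted[15] = s$communicatitransmis  (last char: 's')
  sorted[16] = smiss$communicatitran  (last char: 'n')
  sorted[17] = ss$communicatitransmi  (last char: 'i')
  sorted[18] = titransmiss$communica  (last char: 'a')
  sorted[19] = transmiss$communicati  (last char: 'i')
  sorted[20] = unicatitransmiss$comm  (last char: 'm')
Last column: srci$nmtsomuactsniaim
Original string S is at sorted index 4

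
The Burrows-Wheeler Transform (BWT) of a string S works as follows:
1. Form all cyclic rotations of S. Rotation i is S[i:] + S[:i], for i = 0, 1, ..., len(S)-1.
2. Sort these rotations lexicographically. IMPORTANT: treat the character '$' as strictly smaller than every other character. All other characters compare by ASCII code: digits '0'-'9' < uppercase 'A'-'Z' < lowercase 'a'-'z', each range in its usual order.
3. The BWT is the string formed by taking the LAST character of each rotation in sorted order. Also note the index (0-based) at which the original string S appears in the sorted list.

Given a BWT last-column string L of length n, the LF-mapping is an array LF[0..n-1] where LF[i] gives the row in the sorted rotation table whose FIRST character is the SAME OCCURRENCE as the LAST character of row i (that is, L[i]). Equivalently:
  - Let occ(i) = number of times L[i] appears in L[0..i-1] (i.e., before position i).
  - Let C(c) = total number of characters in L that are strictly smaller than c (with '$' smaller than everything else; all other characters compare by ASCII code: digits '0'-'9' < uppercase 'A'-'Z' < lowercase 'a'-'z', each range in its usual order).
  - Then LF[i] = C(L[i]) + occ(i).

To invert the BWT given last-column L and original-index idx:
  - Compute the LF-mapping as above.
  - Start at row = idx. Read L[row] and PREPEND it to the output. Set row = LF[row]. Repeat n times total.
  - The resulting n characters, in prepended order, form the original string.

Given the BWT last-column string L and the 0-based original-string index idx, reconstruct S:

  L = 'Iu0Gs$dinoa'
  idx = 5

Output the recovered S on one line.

Answer: dinosau0GI$

Derivation:
LF mapping: 3 10 1 2 9 0 5 6 7 8 4
Walk LF starting at row 5, prepending L[row]:
  step 1: row=5, L[5]='$', prepend. Next row=LF[5]=0
  step 2: row=0, L[0]='I', prepend. Next row=LF[0]=3
  step 3: row=3, L[3]='G', prepend. Next row=LF[3]=2
  step 4: row=2, L[2]='0', prepend. Next row=LF[2]=1
  step 5: row=1, L[1]='u', prepend. Next row=LF[1]=10
  step 6: row=10, L[10]='a', prepend. Next row=LF[10]=4
  step 7: row=4, L[4]='s', prepend. Next row=LF[4]=9
  step 8: row=9, L[9]='o', prepend. Next row=LF[9]=8
  step 9: row=8, L[8]='n', prepend. Next row=LF[8]=7
  step 10: row=7, L[7]='i', prepend. Next row=LF[7]=6
  step 11: row=6, L[6]='d', prepend. Next row=LF[6]=5
Reversed output: dinosau0GI$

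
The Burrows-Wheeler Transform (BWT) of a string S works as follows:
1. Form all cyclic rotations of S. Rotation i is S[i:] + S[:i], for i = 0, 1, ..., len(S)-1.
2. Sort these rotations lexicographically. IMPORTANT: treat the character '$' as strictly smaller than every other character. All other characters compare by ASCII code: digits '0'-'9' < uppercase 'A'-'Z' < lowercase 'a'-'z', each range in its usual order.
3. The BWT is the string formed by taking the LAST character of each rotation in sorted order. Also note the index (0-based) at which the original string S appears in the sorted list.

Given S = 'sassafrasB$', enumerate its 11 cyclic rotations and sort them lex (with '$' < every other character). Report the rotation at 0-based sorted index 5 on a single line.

All 11 rotations (rotation i = S[i:]+S[:i]):
  rot[0] = sassafrasB$
  rot[1] = assafrasB$s
  rot[2] = ssafrasB$sa
  rot[3] = safrasB$sas
  rot[4] = afrasB$sass
  rot[5] = frasB$sassa
  rot[6] = rasB$sassaf
  rot[7] = asB$sassafr
  rot[8] = sB$sassafra
  rot[9] = B$sassafras
  rot[10] = $sassafrasB
Sorted (with $ < everything):
  sorted[0] = $sassafrasB
  sorted[1] = B$sassafras
  sorted[2] = afrasB$sass
  sorted[3] = asB$sassafr
  sorted[4] = assafrasB$s
  sorted[5] = frasB$sassa
  sorted[6] = rasB$sassaf
  sorted[7] = sB$sassafra
  sorted[8] = safrasB$sas
  sorted[9] = sassafrasB$
  sorted[10] = ssafrasB$sa
sorted[5] = frasB$sassa

Answer: frasB$sassa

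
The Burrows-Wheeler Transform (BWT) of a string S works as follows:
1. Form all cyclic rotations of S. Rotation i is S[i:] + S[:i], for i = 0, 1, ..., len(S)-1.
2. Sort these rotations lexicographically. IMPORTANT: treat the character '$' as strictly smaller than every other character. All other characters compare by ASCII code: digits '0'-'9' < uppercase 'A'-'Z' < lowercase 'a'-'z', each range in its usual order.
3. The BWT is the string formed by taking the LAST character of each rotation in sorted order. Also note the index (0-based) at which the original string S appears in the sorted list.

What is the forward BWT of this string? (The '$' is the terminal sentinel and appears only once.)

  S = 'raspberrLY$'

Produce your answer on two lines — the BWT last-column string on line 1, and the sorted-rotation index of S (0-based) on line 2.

Answer: YrLrpbsr$ea
8

Derivation:
All 11 rotations (rotation i = S[i:]+S[:i]):
  rot[0] = raspberrLY$
  rot[1] = aspberrLY$r
  rot[2] = spberrLY$ra
  rot[3] = pberrLY$ras
  rot[4] = berrLY$rasp
  rot[5] = errLY$raspb
  rot[6] = rrLY$raspbe
  rot[7] = rLY$raspber
  rot[8] = LY$raspberr
  rot[9] = Y$raspberrL
  rot[10] = $raspberrLY
Sorted (with $ < everything):
  sorted[0] = $raspberrLY  (last char: 'Y')
  sorted[1] = LY$raspberr  (last char: 'r')
  sorted[2] = Y$raspberrL  (last char: 'L')
  sorted[3] = aspberrLY$r  (last char: 'r')
  sorted[4] = berrLY$rasp  (last char: 'p')
  sorted[5] = errLY$raspb  (last char: 'b')
  sorted[6] = pberrLY$ras  (last char: 's')
  sorted[7] = rLY$raspber  (last char: 'r')
  sorted[8] = raspberrLY$  (last char: '$')
  sorted[9] = rrLY$raspbe  (last char: 'e')
  sorted[10] = spberrLY$ra  (last char: 'a')
Last column: YrLrpbsr$ea
Original string S is at sorted index 8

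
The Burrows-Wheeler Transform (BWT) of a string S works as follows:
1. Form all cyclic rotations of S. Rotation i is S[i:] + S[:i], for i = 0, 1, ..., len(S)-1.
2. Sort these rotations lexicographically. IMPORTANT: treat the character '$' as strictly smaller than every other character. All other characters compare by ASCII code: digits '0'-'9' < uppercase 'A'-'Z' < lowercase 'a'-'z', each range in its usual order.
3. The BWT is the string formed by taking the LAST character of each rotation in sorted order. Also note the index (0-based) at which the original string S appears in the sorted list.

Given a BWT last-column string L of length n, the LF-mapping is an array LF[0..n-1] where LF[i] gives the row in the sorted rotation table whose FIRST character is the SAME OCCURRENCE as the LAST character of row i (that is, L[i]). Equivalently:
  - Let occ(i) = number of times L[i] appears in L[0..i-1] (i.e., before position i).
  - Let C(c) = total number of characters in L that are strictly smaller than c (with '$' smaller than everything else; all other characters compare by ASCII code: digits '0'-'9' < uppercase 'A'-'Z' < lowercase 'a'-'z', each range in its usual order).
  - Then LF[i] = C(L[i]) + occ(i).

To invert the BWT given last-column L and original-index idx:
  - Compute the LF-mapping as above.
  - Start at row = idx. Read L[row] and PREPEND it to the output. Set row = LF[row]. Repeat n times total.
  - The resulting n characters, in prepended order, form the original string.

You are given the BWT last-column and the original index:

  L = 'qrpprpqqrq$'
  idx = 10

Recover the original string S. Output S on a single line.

LF mapping: 4 8 1 2 9 3 5 6 10 7 0
Walk LF starting at row 10, prepending L[row]:
  step 1: row=10, L[10]='$', prepend. Next row=LF[10]=0
  step 2: row=0, L[0]='q', prepend. Next row=LF[0]=4
  step 3: row=4, L[4]='r', prepend. Next row=LF[4]=9
  step 4: row=9, L[9]='q', prepend. Next row=LF[9]=7
  step 5: row=7, L[7]='q', prepend. Next row=LF[7]=6
  step 6: row=6, L[6]='q', prepend. Next row=LF[6]=5
  step 7: row=5, L[5]='p', prepend. Next row=LF[5]=3
  step 8: row=3, L[3]='p', prepend. Next row=LF[3]=2
  step 9: row=2, L[2]='p', prepend. Next row=LF[2]=1
  step 10: row=1, L[1]='r', prepend. Next row=LF[1]=8
  step 11: row=8, L[8]='r', prepend. Next row=LF[8]=10
Reversed output: rrpppqqqrq$

Answer: rrpppqqqrq$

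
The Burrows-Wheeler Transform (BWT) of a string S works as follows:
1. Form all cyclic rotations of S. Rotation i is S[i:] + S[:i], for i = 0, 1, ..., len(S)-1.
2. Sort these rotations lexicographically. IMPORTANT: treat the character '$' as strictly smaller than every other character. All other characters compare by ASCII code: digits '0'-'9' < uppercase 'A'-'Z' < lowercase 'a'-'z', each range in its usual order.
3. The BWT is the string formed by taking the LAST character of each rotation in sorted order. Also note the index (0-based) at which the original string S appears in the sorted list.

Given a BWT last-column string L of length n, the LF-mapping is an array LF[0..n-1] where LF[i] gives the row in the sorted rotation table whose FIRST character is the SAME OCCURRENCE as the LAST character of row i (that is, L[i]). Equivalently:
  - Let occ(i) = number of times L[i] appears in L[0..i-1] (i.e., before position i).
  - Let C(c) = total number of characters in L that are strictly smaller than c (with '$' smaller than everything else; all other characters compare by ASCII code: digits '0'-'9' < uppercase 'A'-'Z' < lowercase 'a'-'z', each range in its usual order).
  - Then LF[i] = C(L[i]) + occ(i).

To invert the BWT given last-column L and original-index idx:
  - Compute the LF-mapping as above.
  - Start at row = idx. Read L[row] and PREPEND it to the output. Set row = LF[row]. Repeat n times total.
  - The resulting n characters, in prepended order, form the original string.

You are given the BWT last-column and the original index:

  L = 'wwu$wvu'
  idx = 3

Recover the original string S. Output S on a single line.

Answer: vwuuww$

Derivation:
LF mapping: 4 5 1 0 6 3 2
Walk LF starting at row 3, prepending L[row]:
  step 1: row=3, L[3]='$', prepend. Next row=LF[3]=0
  step 2: row=0, L[0]='w', prepend. Next row=LF[0]=4
  step 3: row=4, L[4]='w', prepend. Next row=LF[4]=6
  step 4: row=6, L[6]='u', prepend. Next row=LF[6]=2
  step 5: row=2, L[2]='u', prepend. Next row=LF[2]=1
  step 6: row=1, L[1]='w', prepend. Next row=LF[1]=5
  step 7: row=5, L[5]='v', prepend. Next row=LF[5]=3
Reversed output: vwuuww$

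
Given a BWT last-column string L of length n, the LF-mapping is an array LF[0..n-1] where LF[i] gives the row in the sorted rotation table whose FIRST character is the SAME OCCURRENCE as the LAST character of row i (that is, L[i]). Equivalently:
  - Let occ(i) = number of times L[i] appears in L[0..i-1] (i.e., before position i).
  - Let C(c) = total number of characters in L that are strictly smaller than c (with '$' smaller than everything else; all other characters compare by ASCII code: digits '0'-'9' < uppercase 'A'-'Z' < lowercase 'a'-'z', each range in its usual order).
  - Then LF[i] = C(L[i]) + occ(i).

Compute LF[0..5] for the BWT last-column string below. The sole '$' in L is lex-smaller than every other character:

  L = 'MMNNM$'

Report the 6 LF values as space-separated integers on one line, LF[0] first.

Char counts: '$':1, 'M':3, 'N':2
C (first-col start): C('$')=0, C('M')=1, C('N')=4
L[0]='M': occ=0, LF[0]=C('M')+0=1+0=1
L[1]='M': occ=1, LF[1]=C('M')+1=1+1=2
L[2]='N': occ=0, LF[2]=C('N')+0=4+0=4
L[3]='N': occ=1, LF[3]=C('N')+1=4+1=5
L[4]='M': occ=2, LF[4]=C('M')+2=1+2=3
L[5]='$': occ=0, LF[5]=C('$')+0=0+0=0

Answer: 1 2 4 5 3 0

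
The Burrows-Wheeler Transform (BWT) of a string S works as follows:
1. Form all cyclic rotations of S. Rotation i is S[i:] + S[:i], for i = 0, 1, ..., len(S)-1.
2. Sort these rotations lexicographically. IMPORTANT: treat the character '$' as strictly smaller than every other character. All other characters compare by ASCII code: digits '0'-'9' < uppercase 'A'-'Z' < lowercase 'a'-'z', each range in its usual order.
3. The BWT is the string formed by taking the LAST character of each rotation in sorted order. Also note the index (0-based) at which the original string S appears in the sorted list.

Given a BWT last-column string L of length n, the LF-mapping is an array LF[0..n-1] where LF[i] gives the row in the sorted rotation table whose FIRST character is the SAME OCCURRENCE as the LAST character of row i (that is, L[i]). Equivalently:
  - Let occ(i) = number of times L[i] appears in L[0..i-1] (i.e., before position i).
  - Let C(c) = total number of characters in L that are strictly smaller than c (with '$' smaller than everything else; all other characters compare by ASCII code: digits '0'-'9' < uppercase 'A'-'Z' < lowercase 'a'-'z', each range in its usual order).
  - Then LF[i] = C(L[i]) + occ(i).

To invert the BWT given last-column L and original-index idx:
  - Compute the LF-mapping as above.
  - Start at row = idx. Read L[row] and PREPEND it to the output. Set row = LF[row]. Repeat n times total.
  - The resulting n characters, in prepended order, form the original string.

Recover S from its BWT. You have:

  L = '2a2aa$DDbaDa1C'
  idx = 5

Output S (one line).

LF mapping: 2 8 3 9 10 0 5 6 13 11 7 12 1 4
Walk LF starting at row 5, prepending L[row]:
  step 1: row=5, L[5]='$', prepend. Next row=LF[5]=0
  step 2: row=0, L[0]='2', prepend. Next row=LF[0]=2
  step 3: row=2, L[2]='2', prepend. Next row=LF[2]=3
  step 4: row=3, L[3]='a', prepend. Next row=LF[3]=9
  step 5: row=9, L[9]='a', prepend. Next row=LF[9]=11
  step 6: row=11, L[11]='a', prepend. Next row=LF[11]=12
  step 7: row=12, L[12]='1', prepend. Next row=LF[12]=1
  step 8: row=1, L[1]='a', prepend. Next row=LF[1]=8
  step 9: row=8, L[8]='b', prepend. Next row=LF[8]=13
  step 10: row=13, L[13]='C', prepend. Next row=LF[13]=4
  step 11: row=4, L[4]='a', prepend. Next row=LF[4]=10
  step 12: row=10, L[10]='D', prepend. Next row=LF[10]=7
  step 13: row=7, L[7]='D', prepend. Next row=LF[7]=6
  step 14: row=6, L[6]='D', prepend. Next row=LF[6]=5
Reversed output: DDDaCba1aaa22$

Answer: DDDaCba1aaa22$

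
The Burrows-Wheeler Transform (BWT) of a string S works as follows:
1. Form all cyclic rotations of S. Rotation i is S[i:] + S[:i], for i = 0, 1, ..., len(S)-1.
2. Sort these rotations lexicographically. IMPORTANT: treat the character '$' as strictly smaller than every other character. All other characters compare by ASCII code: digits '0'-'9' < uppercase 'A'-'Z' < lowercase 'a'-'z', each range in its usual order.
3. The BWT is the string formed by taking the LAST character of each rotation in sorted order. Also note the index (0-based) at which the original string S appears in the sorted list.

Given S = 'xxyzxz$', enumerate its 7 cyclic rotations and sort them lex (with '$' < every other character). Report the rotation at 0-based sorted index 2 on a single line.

Answer: xyzxz$x

Derivation:
All 7 rotations (rotation i = S[i:]+S[:i]):
  rot[0] = xxyzxz$
  rot[1] = xyzxz$x
  rot[2] = yzxz$xx
  rot[3] = zxz$xxy
  rot[4] = xz$xxyz
  rot[5] = z$xxyzx
  rot[6] = $xxyzxz
Sorted (with $ < everything):
  sorted[0] = $xxyzxz
  sorted[1] = xxyzxz$
  sorted[2] = xyzxz$x
  sorted[3] = xz$xxyz
  sorted[4] = yzxz$xx
  sorted[5] = z$xxyzx
  sorted[6] = zxz$xxy
sorted[2] = xyzxz$x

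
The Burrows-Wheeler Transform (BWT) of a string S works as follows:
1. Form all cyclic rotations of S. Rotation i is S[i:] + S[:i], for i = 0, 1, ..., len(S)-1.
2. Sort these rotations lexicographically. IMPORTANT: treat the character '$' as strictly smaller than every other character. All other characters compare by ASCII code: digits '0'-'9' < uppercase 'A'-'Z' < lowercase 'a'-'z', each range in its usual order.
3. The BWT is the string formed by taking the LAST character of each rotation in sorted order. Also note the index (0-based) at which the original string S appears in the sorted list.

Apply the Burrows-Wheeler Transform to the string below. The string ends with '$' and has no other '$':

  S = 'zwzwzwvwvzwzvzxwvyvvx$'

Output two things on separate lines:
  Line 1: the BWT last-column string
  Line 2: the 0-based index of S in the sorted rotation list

Answer: xywvwwzzxvzzzvzvwwvw$v
20

Derivation:
All 22 rotations (rotation i = S[i:]+S[:i]):
  rot[0] = zwzwzwvwvzwzvzxwvyvvx$
  rot[1] = wzwzwvwvzwzvzxwvyvvx$z
  rot[2] = zwzwvwvzwzvzxwvyvvx$zw
  rot[3] = wzwvwvzwzvzxwvyvvx$zwz
  rot[4] = zwvwvzwzvzxwvyvvx$zwzw
  rot[5] = wvwvzwzvzxwvyvvx$zwzwz
  rot[6] = vwvzwzvzxwvyvvx$zwzwzw
  rot[7] = wvzwzvzxwvyvvx$zwzwzwv
  rot[8] = vzwzvzxwvyvvx$zwzwzwvw
  rot[9] = zwzvzxwvyvvx$zwzwzwvwv
  rot[10] = wzvzxwvyvvx$zwzwzwvwvz
  rot[11] = zvzxwvyvvx$zwzwzwvwvzw
  rot[12] = vzxwvyvvx$zwzwzwvwvzwz
  rot[13] = zxwvyvvx$zwzwzwvwvzwzv
  rot[14] = xwvyvvx$zwzwzwvwvzwzvz
  rot[15] = wvyvvx$zwzwzwvwvzwzvzx
  rot[16] = vyvvx$zwzwzwvwvzwzvzxw
  rot[17] = yvvx$zwzwzwvwvzwzvzxwv
  rot[18] = vvx$zwzwzwvwvzwzvzxwvy
  rot[19] = vx$zwzwzwvwvzwzvzxwvyv
  rot[20] = x$zwzwzwvwvzwzvzxwvyvv
  rot[21] = $zwzwzwvwvzwzvzxwvyvvx
Sorted (with $ < everything):
  sorted[0] = $zwzwzwvwvzwzvzxwvyvvx  (last char: 'x')
  sorted[1] = vvx$zwzwzwvwvzwzvzxwvy  (last char: 'y')
  sorted[2] = vwvzwzvzxwvyvvx$zwzwzw  (last char: 'w')
  sorted[3] = vx$zwzwzwvwvzwzvzxwvyv  (last char: 'v')
  sorted[4] = vyvvx$zwzwzwvwvzwzvzxw  (last char: 'w')
  sorted[5] = vzwzvzxwvyvvx$zwzwzwvw  (last char: 'w')
  sorted[6] = vzxwvyvvx$zwzwzwvwvzwz  (last char: 'z')
  sorted[7] = wvwvzwzvzxwvyvvx$zwzwz  (last char: 'z')
  sorted[8] = wvyvvx$zwzwzwvwvzwzvzx  (last char: 'x')
  sorted[9] = wvzwzvzxwvyvvx$zwzwzwv  (last char: 'v')
  sorted[10] = wzvzxwvyvvx$zwzwzwvwvz  (last char: 'z')
  sorted[11] = wzwvwvzwzvzxwvyvvx$zwz  (last char: 'z')
  sorted[12] = wzwzwvwvzwzvzxwvyvvx$z  (last char: 'z')
  sorted[13] = x$zwzwzwvwvzwzvzxwvyvv  (last char: 'v')
  sorted[14] = xwvyvvx$zwzwzwvwvzwzvz  (last char: 'z')
  sorted[15] = yvvx$zwzwzwvwvzwzvzxwv  (last char: 'v')
  sorted[16] = zvzxwvyvvx$zwzwzwvwvzw  (last char: 'w')
  sorted[17] = zwvwvzwzvzxwvyvvx$zwzw  (last char: 'w')
  sorted[18] = zwzvzxwvyvvx$zwzwzwvwv  (last char: 'v')
  sorted[19] = zwzwvwvzwzvzxwvyvvx$zw  (last char: 'w')
  sorted[20] = zwzwzwvwvzwzvzxwvyvvx$  (last char: '$')
  sorted[21] = zxwvyvvx$zwzwzwvwvzwzv  (last char: 'v')
Last column: xywvwwzzxvzzzvzvwwvw$v
Original string S is at sorted index 20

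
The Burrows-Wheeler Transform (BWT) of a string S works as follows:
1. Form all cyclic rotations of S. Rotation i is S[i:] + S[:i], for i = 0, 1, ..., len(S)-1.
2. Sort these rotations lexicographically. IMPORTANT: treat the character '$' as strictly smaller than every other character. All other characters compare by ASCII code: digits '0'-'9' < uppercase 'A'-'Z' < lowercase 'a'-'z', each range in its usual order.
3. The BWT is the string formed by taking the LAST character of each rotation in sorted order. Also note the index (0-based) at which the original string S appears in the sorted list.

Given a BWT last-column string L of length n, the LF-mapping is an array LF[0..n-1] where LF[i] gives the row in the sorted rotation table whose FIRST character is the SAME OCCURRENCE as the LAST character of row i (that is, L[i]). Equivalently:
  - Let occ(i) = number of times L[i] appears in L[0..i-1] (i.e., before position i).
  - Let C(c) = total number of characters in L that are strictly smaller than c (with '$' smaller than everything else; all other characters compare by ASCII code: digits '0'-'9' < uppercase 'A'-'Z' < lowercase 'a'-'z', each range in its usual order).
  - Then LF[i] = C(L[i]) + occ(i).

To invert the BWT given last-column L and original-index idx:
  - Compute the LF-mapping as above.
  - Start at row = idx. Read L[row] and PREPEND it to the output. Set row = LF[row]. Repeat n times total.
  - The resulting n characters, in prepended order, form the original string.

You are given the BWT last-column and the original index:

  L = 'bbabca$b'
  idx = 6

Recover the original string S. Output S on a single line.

Answer: bcbaabb$

Derivation:
LF mapping: 3 4 1 5 7 2 0 6
Walk LF starting at row 6, prepending L[row]:
  step 1: row=6, L[6]='$', prepend. Next row=LF[6]=0
  step 2: row=0, L[0]='b', prepend. Next row=LF[0]=3
  step 3: row=3, L[3]='b', prepend. Next row=LF[3]=5
  step 4: row=5, L[5]='a', prepend. Next row=LF[5]=2
  step 5: row=2, L[2]='a', prepend. Next row=LF[2]=1
  step 6: row=1, L[1]='b', prepend. Next row=LF[1]=4
  step 7: row=4, L[4]='c', prepend. Next row=LF[4]=7
  step 8: row=7, L[7]='b', prepend. Next row=LF[7]=6
Reversed output: bcbaabb$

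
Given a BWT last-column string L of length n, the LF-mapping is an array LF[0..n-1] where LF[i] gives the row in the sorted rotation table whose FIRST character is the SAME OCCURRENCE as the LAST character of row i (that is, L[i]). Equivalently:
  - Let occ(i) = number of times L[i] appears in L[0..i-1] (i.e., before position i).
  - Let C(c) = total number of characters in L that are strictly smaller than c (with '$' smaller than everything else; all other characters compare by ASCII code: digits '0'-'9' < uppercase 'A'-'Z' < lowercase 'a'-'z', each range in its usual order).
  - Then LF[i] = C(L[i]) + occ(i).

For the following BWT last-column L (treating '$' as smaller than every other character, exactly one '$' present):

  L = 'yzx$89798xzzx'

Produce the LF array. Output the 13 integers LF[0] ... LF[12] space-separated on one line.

Answer: 9 10 6 0 2 4 1 5 3 7 11 12 8

Derivation:
Char counts: '$':1, '7':1, '8':2, '9':2, 'x':3, 'y':1, 'z':3
C (first-col start): C('$')=0, C('7')=1, C('8')=2, C('9')=4, C('x')=6, C('y')=9, C('z')=10
L[0]='y': occ=0, LF[0]=C('y')+0=9+0=9
L[1]='z': occ=0, LF[1]=C('z')+0=10+0=10
L[2]='x': occ=0, LF[2]=C('x')+0=6+0=6
L[3]='$': occ=0, LF[3]=C('$')+0=0+0=0
L[4]='8': occ=0, LF[4]=C('8')+0=2+0=2
L[5]='9': occ=0, LF[5]=C('9')+0=4+0=4
L[6]='7': occ=0, LF[6]=C('7')+0=1+0=1
L[7]='9': occ=1, LF[7]=C('9')+1=4+1=5
L[8]='8': occ=1, LF[8]=C('8')+1=2+1=3
L[9]='x': occ=1, LF[9]=C('x')+1=6+1=7
L[10]='z': occ=1, LF[10]=C('z')+1=10+1=11
L[11]='z': occ=2, LF[11]=C('z')+2=10+2=12
L[12]='x': occ=2, LF[12]=C('x')+2=6+2=8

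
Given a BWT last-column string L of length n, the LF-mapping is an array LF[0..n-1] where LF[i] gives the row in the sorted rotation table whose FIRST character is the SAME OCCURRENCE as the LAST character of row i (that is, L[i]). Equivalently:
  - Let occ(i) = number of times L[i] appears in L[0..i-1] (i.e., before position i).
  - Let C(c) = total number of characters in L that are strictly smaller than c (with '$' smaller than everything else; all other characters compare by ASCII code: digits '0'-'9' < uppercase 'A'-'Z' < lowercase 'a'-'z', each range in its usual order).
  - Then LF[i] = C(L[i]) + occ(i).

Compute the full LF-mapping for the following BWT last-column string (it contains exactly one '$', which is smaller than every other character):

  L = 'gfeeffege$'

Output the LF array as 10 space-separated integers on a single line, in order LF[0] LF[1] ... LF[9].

Answer: 8 5 1 2 6 7 3 9 4 0

Derivation:
Char counts: '$':1, 'e':4, 'f':3, 'g':2
C (first-col start): C('$')=0, C('e')=1, C('f')=5, C('g')=8
L[0]='g': occ=0, LF[0]=C('g')+0=8+0=8
L[1]='f': occ=0, LF[1]=C('f')+0=5+0=5
L[2]='e': occ=0, LF[2]=C('e')+0=1+0=1
L[3]='e': occ=1, LF[3]=C('e')+1=1+1=2
L[4]='f': occ=1, LF[4]=C('f')+1=5+1=6
L[5]='f': occ=2, LF[5]=C('f')+2=5+2=7
L[6]='e': occ=2, LF[6]=C('e')+2=1+2=3
L[7]='g': occ=1, LF[7]=C('g')+1=8+1=9
L[8]='e': occ=3, LF[8]=C('e')+3=1+3=4
L[9]='$': occ=0, LF[9]=C('$')+0=0+0=0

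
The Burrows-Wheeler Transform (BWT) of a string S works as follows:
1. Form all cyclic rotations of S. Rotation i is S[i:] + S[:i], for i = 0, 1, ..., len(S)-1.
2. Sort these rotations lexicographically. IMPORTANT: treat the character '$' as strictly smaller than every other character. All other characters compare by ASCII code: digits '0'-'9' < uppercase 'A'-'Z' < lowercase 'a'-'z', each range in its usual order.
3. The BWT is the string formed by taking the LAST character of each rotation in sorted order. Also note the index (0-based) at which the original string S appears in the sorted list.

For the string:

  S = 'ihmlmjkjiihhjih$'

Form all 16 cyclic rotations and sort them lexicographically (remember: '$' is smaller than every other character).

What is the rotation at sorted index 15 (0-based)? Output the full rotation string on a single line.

Answer: mlmjkjiihhjih$ih

Derivation:
All 16 rotations (rotation i = S[i:]+S[:i]):
  rot[0] = ihmlmjkjiihhjih$
  rot[1] = hmlmjkjiihhjih$i
  rot[2] = mlmjkjiihhjih$ih
  rot[3] = lmjkjiihhjih$ihm
  rot[4] = mjkjiihhjih$ihml
  rot[5] = jkjiihhjih$ihmlm
  rot[6] = kjiihhjih$ihmlmj
  rot[7] = jiihhjih$ihmlmjk
  rot[8] = iihhjih$ihmlmjkj
  rot[9] = ihhjih$ihmlmjkji
  rot[10] = hhjih$ihmlmjkjii
  rot[11] = hjih$ihmlmjkjiih
  rot[12] = jih$ihmlmjkjiihh
  rot[13] = ih$ihmlmjkjiihhj
  rot[14] = h$ihmlmjkjiihhji
  rot[15] = $ihmlmjkjiihhjih
Sorted (with $ < everything):
  sorted[0] = $ihmlmjkjiihhjih
  sorted[1] = h$ihmlmjkjiihhji
  sorted[2] = hhjih$ihmlmjkjii
  sorted[3] = hjih$ihmlmjkjiih
  sorted[4] = hmlmjkjiihhjih$i
  sorted[5] = ih$ihmlmjkjiihhj
  sorted[6] = ihhjih$ihmlmjkji
  sorted[7] = ihmlmjkjiihhjih$
  sorted[8] = iihhjih$ihmlmjkj
  sorted[9] = jih$ihmlmjkjiihh
  sorted[10] = jiihhjih$ihmlmjk
  sorted[11] = jkjiihhjih$ihmlm
  sorted[12] = kjiihhjih$ihmlmj
  sorted[13] = lmjkjiihhjih$ihm
  sorted[14] = mjkjiihhjih$ihml
  sorted[15] = mlmjkjiihhjih$ih
sorted[15] = mlmjkjiihhjih$ih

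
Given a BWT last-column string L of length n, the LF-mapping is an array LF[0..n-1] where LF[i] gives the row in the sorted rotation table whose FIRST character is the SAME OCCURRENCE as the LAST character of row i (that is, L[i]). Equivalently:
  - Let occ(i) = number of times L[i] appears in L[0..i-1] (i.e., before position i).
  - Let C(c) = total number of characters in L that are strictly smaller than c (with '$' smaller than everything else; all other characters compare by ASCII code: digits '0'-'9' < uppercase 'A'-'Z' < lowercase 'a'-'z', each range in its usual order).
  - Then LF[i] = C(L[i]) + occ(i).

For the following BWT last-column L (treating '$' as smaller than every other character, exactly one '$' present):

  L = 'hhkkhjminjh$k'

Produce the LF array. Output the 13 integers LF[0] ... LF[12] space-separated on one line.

Char counts: '$':1, 'h':4, 'i':1, 'j':2, 'k':3, 'm':1, 'n':1
C (first-col start): C('$')=0, C('h')=1, C('i')=5, C('j')=6, C('k')=8, C('m')=11, C('n')=12
L[0]='h': occ=0, LF[0]=C('h')+0=1+0=1
L[1]='h': occ=1, LF[1]=C('h')+1=1+1=2
L[2]='k': occ=0, LF[2]=C('k')+0=8+0=8
L[3]='k': occ=1, LF[3]=C('k')+1=8+1=9
L[4]='h': occ=2, LF[4]=C('h')+2=1+2=3
L[5]='j': occ=0, LF[5]=C('j')+0=6+0=6
L[6]='m': occ=0, LF[6]=C('m')+0=11+0=11
L[7]='i': occ=0, LF[7]=C('i')+0=5+0=5
L[8]='n': occ=0, LF[8]=C('n')+0=12+0=12
L[9]='j': occ=1, LF[9]=C('j')+1=6+1=7
L[10]='h': occ=3, LF[10]=C('h')+3=1+3=4
L[11]='$': occ=0, LF[11]=C('$')+0=0+0=0
L[12]='k': occ=2, LF[12]=C('k')+2=8+2=10

Answer: 1 2 8 9 3 6 11 5 12 7 4 0 10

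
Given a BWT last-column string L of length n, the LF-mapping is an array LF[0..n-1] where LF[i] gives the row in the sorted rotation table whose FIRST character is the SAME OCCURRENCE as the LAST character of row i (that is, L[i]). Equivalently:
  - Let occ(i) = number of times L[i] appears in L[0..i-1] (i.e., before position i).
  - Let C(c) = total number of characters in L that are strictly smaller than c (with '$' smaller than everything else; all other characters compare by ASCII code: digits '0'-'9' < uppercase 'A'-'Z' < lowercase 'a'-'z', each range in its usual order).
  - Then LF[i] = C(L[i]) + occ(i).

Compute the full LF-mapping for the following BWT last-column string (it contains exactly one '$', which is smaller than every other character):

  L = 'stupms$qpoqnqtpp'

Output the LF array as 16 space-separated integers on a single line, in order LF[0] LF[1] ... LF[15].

Char counts: '$':1, 'm':1, 'n':1, 'o':1, 'p':4, 'q':3, 's':2, 't':2, 'u':1
C (first-col start): C('$')=0, C('m')=1, C('n')=2, C('o')=3, C('p')=4, C('q')=8, C('s')=11, C('t')=13, C('u')=15
L[0]='s': occ=0, LF[0]=C('s')+0=11+0=11
L[1]='t': occ=0, LF[1]=C('t')+0=13+0=13
L[2]='u': occ=0, LF[2]=C('u')+0=15+0=15
L[3]='p': occ=0, LF[3]=C('p')+0=4+0=4
L[4]='m': occ=0, LF[4]=C('m')+0=1+0=1
L[5]='s': occ=1, LF[5]=C('s')+1=11+1=12
L[6]='$': occ=0, LF[6]=C('$')+0=0+0=0
L[7]='q': occ=0, LF[7]=C('q')+0=8+0=8
L[8]='p': occ=1, LF[8]=C('p')+1=4+1=5
L[9]='o': occ=0, LF[9]=C('o')+0=3+0=3
L[10]='q': occ=1, LF[10]=C('q')+1=8+1=9
L[11]='n': occ=0, LF[11]=C('n')+0=2+0=2
L[12]='q': occ=2, LF[12]=C('q')+2=8+2=10
L[13]='t': occ=1, LF[13]=C('t')+1=13+1=14
L[14]='p': occ=2, LF[14]=C('p')+2=4+2=6
L[15]='p': occ=3, LF[15]=C('p')+3=4+3=7

Answer: 11 13 15 4 1 12 0 8 5 3 9 2 10 14 6 7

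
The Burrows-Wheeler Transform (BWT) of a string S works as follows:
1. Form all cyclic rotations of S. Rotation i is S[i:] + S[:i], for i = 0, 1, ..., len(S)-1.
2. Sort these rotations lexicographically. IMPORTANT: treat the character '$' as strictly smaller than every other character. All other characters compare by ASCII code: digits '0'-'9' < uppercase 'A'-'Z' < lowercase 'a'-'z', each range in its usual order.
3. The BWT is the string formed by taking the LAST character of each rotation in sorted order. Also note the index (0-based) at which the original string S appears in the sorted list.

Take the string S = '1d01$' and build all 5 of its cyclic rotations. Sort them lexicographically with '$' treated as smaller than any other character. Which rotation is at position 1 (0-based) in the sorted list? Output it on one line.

All 5 rotations (rotation i = S[i:]+S[:i]):
  rot[0] = 1d01$
  rot[1] = d01$1
  rot[2] = 01$1d
  rot[3] = 1$1d0
  rot[4] = $1d01
Sorted (with $ < everything):
  sorted[0] = $1d01
  sorted[1] = 01$1d
  sorted[2] = 1$1d0
  sorted[3] = 1d01$
  sorted[4] = d01$1
sorted[1] = 01$1d

Answer: 01$1d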